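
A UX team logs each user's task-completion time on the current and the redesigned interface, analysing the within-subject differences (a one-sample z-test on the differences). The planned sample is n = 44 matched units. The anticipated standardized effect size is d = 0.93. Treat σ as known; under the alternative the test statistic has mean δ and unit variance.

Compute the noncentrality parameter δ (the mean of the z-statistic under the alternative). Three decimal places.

The noncentrality parameter scales effect size by the design's sample-size factor: δ = d·√n = 0.93 × √44 = 6.1689

δ ≈ 6.169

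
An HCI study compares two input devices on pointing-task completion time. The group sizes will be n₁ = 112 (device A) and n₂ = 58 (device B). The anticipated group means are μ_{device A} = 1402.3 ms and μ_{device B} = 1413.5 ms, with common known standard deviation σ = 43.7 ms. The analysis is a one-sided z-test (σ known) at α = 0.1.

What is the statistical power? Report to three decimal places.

Standardized effect: d = |μ_{device A} − μ_{device B}| / σ = |1402.3 − 1413.5| / 43.7 = 0.2563
Noncentrality parameter: δ = d / √(1/n₁ + 1/n₂) = 0.2563 / √(1/112 + 1/58) = 1.5843
Critical value for a one-sided test at α = 0.1: z_α = 1.282.
Power = Φ(δ − 1.282) = Φ(0.303) = 0.6190.

Power ≈ 0.619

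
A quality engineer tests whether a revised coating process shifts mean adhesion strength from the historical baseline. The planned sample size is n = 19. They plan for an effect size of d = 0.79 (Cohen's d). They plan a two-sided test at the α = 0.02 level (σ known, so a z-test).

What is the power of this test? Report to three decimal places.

Noncentrality parameter: δ = d·√n = 0.79 × √19 = 3.4435
Critical value for a two-sided test at α = 0.02: z_{α/2} = 2.326.
Power = Φ(δ − 2.326) + Φ(−δ − 2.326) = Φ(1.117) + Φ(-5.770) = 0.8680 + 0.0000 = 0.8680.

Power ≈ 0.868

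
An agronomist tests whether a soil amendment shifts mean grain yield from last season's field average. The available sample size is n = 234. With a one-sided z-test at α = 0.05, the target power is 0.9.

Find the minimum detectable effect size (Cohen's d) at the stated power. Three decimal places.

d ≈ 0.191

Required noncentrality: δ = z_{0.05} + z_{0.10} = 1.645 + 1.282 = 2.926.
δ = d·√n ⇒ d = δ/√n = 2.926/√234 = 0.1913.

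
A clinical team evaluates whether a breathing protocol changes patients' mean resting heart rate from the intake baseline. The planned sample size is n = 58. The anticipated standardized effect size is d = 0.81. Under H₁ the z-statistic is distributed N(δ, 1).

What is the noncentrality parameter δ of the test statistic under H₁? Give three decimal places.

δ ≈ 6.169

The noncentrality parameter scales effect size by the design's sample-size factor: δ = d·√n = 0.81 × √58 = 6.1688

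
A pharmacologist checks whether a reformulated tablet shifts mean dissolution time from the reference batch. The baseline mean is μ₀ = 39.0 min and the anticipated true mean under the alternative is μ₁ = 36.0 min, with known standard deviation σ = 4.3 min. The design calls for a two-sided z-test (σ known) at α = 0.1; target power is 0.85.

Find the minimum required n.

n = 15

Standardized effect: d = |μ₁ − μ₀| / σ = |36.0 − 39.0| / 4.3 = 0.6977
Set Φ(δ − 1.645) = 0.85; then δ − 1.645 = Φ⁻¹(0.85) = 1.036, giving δ = 2.681.
(Ignoring the negligible lower-tail rejection probability gives the usual closed-form inversion.)
δ = d·√n ⇒ n = (δ/d)² = (2.681 / 0.6977)² = 14.77.
Rounding up, n = 15.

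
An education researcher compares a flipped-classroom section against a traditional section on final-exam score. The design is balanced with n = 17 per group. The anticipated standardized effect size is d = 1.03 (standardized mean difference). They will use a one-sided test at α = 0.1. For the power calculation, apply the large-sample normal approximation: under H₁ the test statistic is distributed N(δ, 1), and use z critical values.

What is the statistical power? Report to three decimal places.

Power ≈ 0.957

Noncentrality parameter: δ = d·√(n/2) = 1.03 × √(17/2) = 3.0029
Critical value for a one-sided test at α = 0.1: z_α = 1.282.
Power = P(Z > 1.282 − δ) = Φ(1.721) = 0.9574.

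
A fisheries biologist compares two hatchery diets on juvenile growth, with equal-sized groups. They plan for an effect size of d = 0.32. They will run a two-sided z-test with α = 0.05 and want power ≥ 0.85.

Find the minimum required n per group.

For power 0.85 need Φ(δ − z_{0.025}) = 0.85, so δ = z_{0.025} + z_{0.15} = 1.960 + 1.036 = 2.996.
(The Φ(−δ − z_{α/2}) term is vanishingly small for δ > 0 and is dropped in the standard sample-size formula.)
δ = d·√(n/2) ⇒ n = 2(δ/d)² = 2 × (2.996 / 0.32)² = 175.36.
Round up to the next whole unit.

n = 176 per group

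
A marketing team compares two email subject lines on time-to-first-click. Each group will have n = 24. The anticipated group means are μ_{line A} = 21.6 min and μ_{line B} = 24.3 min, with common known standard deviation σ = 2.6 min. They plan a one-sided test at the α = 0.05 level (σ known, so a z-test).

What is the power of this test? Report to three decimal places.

Power ≈ 0.975

Standardized effect: d = |μ_{line A} − μ_{line B}| / σ = |21.6 − 24.3| / 2.6 = 1.0385
Noncentrality parameter: δ = d·√(n/2) = 1.0385 × √(24/2) = 3.5973
Critical value for a one-sided test at α = 0.05: z_α = 1.645.
Power = Φ(δ − 1.645) = Φ(1.952) = 0.9746.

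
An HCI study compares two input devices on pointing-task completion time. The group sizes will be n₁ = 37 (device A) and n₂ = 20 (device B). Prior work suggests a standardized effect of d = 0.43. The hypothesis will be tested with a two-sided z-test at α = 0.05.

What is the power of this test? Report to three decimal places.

Power ≈ 0.341

Noncentrality parameter: δ = d / √(1/n₁ + 1/n₂) = 0.43 / √(1/37 + 1/20) = 1.5493
Critical value for a two-sided test at α = 0.05: z_{α/2} = 1.960.
Power = Φ(δ − 1.960) + Φ(−δ − 1.960) = Φ(-0.411) + Φ(-3.509) = 0.3407 + 0.0002 = 0.3409.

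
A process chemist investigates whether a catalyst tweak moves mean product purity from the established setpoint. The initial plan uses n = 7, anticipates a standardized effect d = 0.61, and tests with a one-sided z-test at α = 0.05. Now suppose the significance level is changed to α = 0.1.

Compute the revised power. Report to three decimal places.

Power ≈ 0.630

δ = d·√n = 0.61 × √7 = 1.6139 (unchanged). New critical value: z_{0.1} = 1.282.
Revised power = Φ(δ − 1.282) = Φ(0.332) = 0.6302.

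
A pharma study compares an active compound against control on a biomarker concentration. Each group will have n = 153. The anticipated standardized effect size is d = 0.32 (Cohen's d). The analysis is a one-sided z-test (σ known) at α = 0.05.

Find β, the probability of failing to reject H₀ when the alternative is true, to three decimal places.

β ≈ 0.124

Noncentrality parameter: δ = d·√(n/2) = 0.32 × √(153/2) = 2.7989
One-sided α = 0.05 → critical value z_{0.05} = 1.645.
Power = P(Z > 1.645 − δ) = Φ(1.154) = 0.8758.
Type II error: β = 1 − power = 1 − 0.8758 = 0.1242.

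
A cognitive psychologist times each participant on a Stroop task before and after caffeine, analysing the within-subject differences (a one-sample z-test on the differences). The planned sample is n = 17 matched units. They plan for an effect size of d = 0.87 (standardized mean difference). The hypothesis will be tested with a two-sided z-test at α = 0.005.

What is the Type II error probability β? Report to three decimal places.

β ≈ 0.218

Noncentrality parameter: δ = d·√n = 0.87 × √17 = 3.5871
Two-sided α = 0.005 → critical value z_{0.0025} = 2.807.
Power = Φ(δ − 2.807) + Φ(−δ − 2.807) = Φ(0.780) + Φ(-6.394) = 0.7823 + 0.0000 = 0.7823.
Type II error: β = 1 − power = 1 − 0.7823 = 0.2177.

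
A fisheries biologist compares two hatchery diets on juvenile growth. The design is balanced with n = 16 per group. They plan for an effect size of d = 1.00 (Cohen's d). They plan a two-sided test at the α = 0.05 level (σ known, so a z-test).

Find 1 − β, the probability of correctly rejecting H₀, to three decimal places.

Noncentrality parameter: δ = d·√(n/2) = 1.00 × √(16/2) = 2.8284
Critical value for a two-sided test at α = 0.05: z_{α/2} = 1.960.
Power = Φ(δ − 1.960) + Φ(−δ − 1.960) = Φ(0.868) + Φ(-4.788) = 0.8074 + 0.0000 = 0.8074.

Power ≈ 0.807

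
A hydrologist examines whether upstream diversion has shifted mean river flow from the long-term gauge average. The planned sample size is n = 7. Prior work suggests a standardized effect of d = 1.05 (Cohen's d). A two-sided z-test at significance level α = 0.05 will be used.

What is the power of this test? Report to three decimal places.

Power ≈ 0.793

Noncentrality parameter: δ = d·√n = 1.05 × √7 = 2.7780
Critical value for a two-sided test at α = 0.05: z_{α/2} = 1.960.
Power = Φ(δ − 1.960) + Φ(−δ − 1.960) = Φ(0.818) + Φ(-4.738) = 0.7933 + 0.0000 = 0.7933.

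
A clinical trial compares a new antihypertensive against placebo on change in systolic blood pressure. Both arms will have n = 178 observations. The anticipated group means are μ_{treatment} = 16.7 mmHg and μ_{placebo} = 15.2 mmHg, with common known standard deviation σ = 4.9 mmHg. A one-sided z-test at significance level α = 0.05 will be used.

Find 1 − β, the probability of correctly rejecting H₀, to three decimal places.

Power ≈ 0.893

Standardized effect: d = |μ_{treatment} − μ_{placebo}| / σ = |16.7 − 15.2| / 4.9 = 0.3061
Noncentrality parameter: δ = d·√(n/2) = 0.3061 × √(178/2) = 2.8880
One-sided α = 0.05 → critical value z_{0.05} = 1.645.
Power = Φ(δ − 1.645) = Φ(1.243) = 0.8931.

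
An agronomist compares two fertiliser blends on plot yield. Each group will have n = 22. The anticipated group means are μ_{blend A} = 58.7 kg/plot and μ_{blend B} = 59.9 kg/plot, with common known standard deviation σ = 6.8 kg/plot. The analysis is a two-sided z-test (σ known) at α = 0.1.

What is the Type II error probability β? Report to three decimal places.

β ≈ 0.842

Standardized effect: d = |μ_{blend A} − μ_{blend B}| / σ = |58.7 − 59.9| / 6.8 = 0.1765
Noncentrality parameter: δ = d·√(n/2) = 0.1765 × √(22/2) = 0.5853
Two-sided α = 0.1 → critical value z_{0.05} = 1.645.
Power = Φ(δ − 1.645) + Φ(−δ − 1.645) = Φ(-1.060) + Φ(-2.230) = 0.1447 + 0.0129 = 0.1575.
Type II error: β = 1 − power = 1 − 0.1575 = 0.8425.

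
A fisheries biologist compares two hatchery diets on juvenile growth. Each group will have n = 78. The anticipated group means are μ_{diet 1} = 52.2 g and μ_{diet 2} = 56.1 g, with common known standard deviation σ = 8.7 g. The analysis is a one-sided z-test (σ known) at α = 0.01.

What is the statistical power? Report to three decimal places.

Standardized effect: d = |μ_{diet 1} − μ_{diet 2}| / σ = |52.2 − 56.1| / 8.7 = 0.4483
Noncentrality parameter: δ = d·√(n/2) = 0.4483 × √(78/2) = 2.7995
Critical value for a one-sided test at α = 0.01: z_α = 2.326.
Power = Φ(δ − 2.326) = Φ(0.473) = 0.6819.

Power ≈ 0.682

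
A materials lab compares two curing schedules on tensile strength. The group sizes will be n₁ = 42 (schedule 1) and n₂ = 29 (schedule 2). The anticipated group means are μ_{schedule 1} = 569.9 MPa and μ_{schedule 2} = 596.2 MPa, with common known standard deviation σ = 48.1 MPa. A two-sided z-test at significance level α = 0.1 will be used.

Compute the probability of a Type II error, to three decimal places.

β ≈ 0.268

Standardized effect: d = |μ_{schedule 1} − μ_{schedule 2}| / σ = |569.9 − 596.2| / 48.1 = 0.5468
Noncentrality parameter: δ = d / √(1/n₁ + 1/n₂) = 0.5468 / √(1/42 + 1/29) = 2.2647
Two-sided α = 0.1 → critical value z_{0.05} = 1.645.
Power = Φ(δ − 1.645) + Φ(−δ − 1.645) = Φ(0.620) + Φ(-3.910) = 0.7323 + 0.0000 = 0.7324.
Type II error: β = 1 − power = 1 − 0.7324 = 0.2676.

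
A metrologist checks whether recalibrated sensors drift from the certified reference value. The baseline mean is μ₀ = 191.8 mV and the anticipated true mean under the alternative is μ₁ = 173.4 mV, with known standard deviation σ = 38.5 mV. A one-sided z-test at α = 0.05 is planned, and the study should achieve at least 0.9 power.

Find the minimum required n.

Standardized effect: d = |μ₁ − μ₀| / σ = |173.4 − 191.8| / 38.5 = 0.4779
For power 0.9 need Φ(δ − z_{0.05}) = 0.9, so δ = z_{0.05} + z_{0.10} = 1.645 + 1.282 = 2.926.
δ = d·√n ⇒ n = (δ/d)² = (2.926 / 0.4779)² = 37.49.
Round up to the next whole unit.

n = 38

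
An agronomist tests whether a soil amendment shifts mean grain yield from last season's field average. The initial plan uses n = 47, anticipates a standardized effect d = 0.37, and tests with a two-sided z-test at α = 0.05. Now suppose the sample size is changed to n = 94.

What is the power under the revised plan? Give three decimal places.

With n = 94: δ = d·√n = 0.37 × √94 = 3.5873. Critical value z_{0.025} = 1.960.
Revised power = Φ(δ − 1.960) + Φ(−δ − 1.960) = Φ(1.627) + Φ(-5.547) = 0.9482 + 0.0000 = 0.9482.

Power ≈ 0.948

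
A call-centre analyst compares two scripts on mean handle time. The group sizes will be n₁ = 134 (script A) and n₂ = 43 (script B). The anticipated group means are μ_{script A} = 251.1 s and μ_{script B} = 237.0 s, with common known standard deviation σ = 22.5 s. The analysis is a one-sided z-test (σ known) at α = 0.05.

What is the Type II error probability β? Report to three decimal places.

β ≈ 0.027

Standardized effect: d = |μ_{script A} − μ_{script B}| / σ = |251.1 − 237.0| / 22.5 = 0.6267
Noncentrality parameter: δ = d / √(1/n₁ + 1/n₂) = 0.6267 / √(1/134 + 1/43) = 3.5755
One-sided α = 0.05 → critical value z_{0.05} = 1.645.
Power = P(Z > 1.645 − δ) = Φ(1.931) = 0.9732.
Type II error: β = 1 − power = 1 − 0.9732 = 0.0268.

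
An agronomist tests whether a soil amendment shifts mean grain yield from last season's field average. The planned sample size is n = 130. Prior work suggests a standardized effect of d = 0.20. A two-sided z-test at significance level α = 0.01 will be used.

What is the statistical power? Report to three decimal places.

Noncentrality parameter: δ = d·√n = 0.20 × √130 = 2.2804
Two-sided α = 0.01 → critical value z_{0.005} = 2.576.
Power = Φ(δ − 2.576) + Φ(−δ − 2.576) = Φ(-0.295) + Φ(-4.856) = 0.3838 + 0.0000 = 0.3838.

Power ≈ 0.384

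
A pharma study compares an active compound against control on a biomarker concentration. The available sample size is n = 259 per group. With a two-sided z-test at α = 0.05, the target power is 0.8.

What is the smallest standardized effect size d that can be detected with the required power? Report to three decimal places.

d ≈ 0.246

Required noncentrality: δ = z_{0.025} + z_{0.20} = 1.960 + 0.842 = 2.802.
(The second rejection-region term Φ(−δ − z_{α/2}) is negligible and dropped.)
δ = d·√(n/2) ⇒ d = δ/√(n/2) = 2.802/√(259/2) = 0.2462.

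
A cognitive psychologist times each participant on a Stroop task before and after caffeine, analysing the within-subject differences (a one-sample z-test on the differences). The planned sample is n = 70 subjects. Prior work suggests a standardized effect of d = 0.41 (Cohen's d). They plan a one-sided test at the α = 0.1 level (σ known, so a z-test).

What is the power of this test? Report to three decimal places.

Power ≈ 0.984

Noncentrality parameter: δ = d·√n = 0.41 × √70 = 3.4303
One-sided α = 0.1 → critical value z_{0.1} = 1.282.
Power = P(Z > 1.282 − δ) = Φ(2.149) = 0.9842.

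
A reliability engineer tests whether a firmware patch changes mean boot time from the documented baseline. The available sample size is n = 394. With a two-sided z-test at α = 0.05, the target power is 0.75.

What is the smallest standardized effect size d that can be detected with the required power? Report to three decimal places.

Required noncentrality: δ = z_{0.025} + z_{0.25} = 1.960 + 0.674 = 2.634.
(Lower-tail contribution to power is negligible for δ > 0.)
δ = d·√n ⇒ d = δ/√n = 2.634/√394 = 0.1327.

d ≈ 0.133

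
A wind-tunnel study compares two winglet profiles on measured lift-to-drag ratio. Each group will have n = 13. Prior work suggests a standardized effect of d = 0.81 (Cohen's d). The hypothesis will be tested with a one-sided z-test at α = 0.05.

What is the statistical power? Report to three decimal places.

Noncentrality parameter: δ = d·√(n/2) = 0.81 × √(13/2) = 2.0651
Critical value for a one-sided test at α = 0.05: z_α = 1.645.
Power = P(Z > 1.645 − δ) = Φ(0.420) = 0.6628.

Power ≈ 0.663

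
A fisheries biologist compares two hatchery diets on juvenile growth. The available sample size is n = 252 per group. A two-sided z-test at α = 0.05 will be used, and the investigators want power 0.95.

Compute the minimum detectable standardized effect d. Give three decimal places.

Need Φ(δ − 1.960) = 0.95, so δ = 1.960 + 1.645 = 3.605.
(The second rejection-region term Φ(−δ − z_{α/2}) is negligible and dropped.)
δ = d·√(n/2) ⇒ d = δ/√(n/2) = 3.605/√(252/2) = 0.3211.

d ≈ 0.321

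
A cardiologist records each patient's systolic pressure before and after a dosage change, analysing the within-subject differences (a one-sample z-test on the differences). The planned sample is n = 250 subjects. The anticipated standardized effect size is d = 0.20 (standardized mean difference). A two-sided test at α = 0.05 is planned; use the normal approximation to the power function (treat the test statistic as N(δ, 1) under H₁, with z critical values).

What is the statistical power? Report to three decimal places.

Noncentrality parameter: δ = d·√n = 0.20 × √250 = 3.1623
Critical value for a two-sided test at α = 0.05: z_{α/2} = 1.960.
Power = Φ(δ − 1.960) + Φ(−δ − 1.960) = Φ(1.202) + Φ(-5.122) = 0.8854 + 0.0000 = 0.8854.

Power ≈ 0.885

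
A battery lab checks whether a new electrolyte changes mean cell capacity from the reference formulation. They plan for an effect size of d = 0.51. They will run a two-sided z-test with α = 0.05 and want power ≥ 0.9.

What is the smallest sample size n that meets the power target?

For power 0.9 need Φ(δ − z_{0.025}) = 0.9, so δ = z_{0.025} + z_{0.10} = 1.960 + 1.282 = 3.242.
(Ignoring the negligible lower-tail rejection probability gives the usual closed-form inversion.)
δ = d·√n ⇒ n = (δ/d)² = (3.242 / 0.51)² = 40.40.
Rounding up, n = 41.

n = 41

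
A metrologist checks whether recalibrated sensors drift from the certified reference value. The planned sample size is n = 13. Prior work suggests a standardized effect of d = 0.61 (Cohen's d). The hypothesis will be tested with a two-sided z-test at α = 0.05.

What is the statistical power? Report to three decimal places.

Power ≈ 0.595

Noncentrality parameter: δ = d·√n = 0.61 × √13 = 2.1994
Critical value for a two-sided test at α = 0.05: z_{α/2} = 1.960.
Power = Φ(δ − 1.960) + Φ(−δ − 1.960) = Φ(0.239) + Φ(-4.159) = 0.5946 + 0.0000 = 0.5946.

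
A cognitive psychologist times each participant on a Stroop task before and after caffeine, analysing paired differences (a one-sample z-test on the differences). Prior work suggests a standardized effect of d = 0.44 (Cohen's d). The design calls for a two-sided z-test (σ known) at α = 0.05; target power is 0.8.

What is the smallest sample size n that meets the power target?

For power 0.8 need Φ(δ − z_{0.025}) = 0.8, so δ = z_{0.025} + z_{0.20} = 1.960 + 0.842 = 2.802.
(For δ > 0 the lower-tail rejection region contributes negligibly to power, so the one-term inversion is standard.)
δ = d·√n ⇒ n = (δ/d)² = (2.802 / 0.44)² = 40.54.
Rounding up, n = 41.

n = 41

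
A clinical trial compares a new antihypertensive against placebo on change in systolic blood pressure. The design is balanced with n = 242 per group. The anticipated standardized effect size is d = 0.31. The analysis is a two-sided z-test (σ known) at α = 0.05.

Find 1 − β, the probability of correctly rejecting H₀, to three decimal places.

Noncentrality parameter: λ = d·√(n/2) = 0.31 × √(242/2) = 3.4100
Critical value for a two-sided test at α = 0.05: z_{α/2} = 1.960.
Power = Φ(λ − 1.960) + Φ(−λ − 1.960) = Φ(1.450) + Φ(-5.370) = 0.9265 + 0.0000 = 0.9265.

Power ≈ 0.926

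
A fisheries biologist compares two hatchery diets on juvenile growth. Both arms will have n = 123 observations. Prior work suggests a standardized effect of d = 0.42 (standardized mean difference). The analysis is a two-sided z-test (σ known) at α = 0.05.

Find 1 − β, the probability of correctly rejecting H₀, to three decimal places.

Power ≈ 0.909

Noncentrality parameter: δ = d·√(n/2) = 0.42 × √(123/2) = 3.2937
Two-sided α = 0.05 → critical value z_{0.025} = 1.960.
Power = Φ(δ − 1.960) + Φ(−δ − 1.960) = Φ(1.334) + Φ(-5.254) = 0.9089 + 0.0000 = 0.9089.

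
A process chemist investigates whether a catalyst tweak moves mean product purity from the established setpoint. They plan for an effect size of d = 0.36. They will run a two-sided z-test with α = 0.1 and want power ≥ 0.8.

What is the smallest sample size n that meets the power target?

Set Φ(δ − 1.645) = 0.8; then δ − 1.645 = Φ⁻¹(0.8) = 0.842, giving δ = 2.486.
(For δ > 0 the lower-tail rejection region contributes negligibly to power, so the one-term inversion is standard.)
δ = d·√n ⇒ n = (δ/d)² = (2.486 / 0.36)² = 47.70.
Round up to the next whole unit.

n = 48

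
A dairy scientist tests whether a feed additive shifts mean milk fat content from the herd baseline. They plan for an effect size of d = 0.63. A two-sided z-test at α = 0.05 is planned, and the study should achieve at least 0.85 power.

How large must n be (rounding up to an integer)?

Set Φ(δ − 1.960) = 0.85; then δ − 1.960 = Φ⁻¹(0.85) = 1.036, giving δ = 2.996.
(Ignoring the negligible lower-tail rejection probability gives the usual closed-form inversion.)
δ = d·√n ⇒ n = (δ/d)² = (2.996 / 0.63)² = 22.62.
Round up to the next whole unit.

n = 23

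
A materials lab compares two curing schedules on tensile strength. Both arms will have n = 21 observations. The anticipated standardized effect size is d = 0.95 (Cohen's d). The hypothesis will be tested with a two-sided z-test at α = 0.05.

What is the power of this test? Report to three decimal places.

Noncentrality parameter: δ = d·√(n/2) = 0.95 × √(21/2) = 3.0784
Two-sided α = 0.05 → critical value z_{0.025} = 1.960.
Power = Φ(δ − 1.960) + Φ(−δ − 1.960) = Φ(1.118) + Φ(-5.038) = 0.8683 + 0.0000 = 0.8683.

Power ≈ 0.868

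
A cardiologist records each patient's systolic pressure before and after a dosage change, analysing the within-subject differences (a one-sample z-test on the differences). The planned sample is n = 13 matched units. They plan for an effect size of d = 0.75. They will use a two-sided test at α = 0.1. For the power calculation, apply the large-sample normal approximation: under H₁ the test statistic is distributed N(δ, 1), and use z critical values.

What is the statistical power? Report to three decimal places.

Power ≈ 0.855

Noncentrality parameter: δ = d·√n = 0.75 × √13 = 2.7042
Two-sided α = 0.1 → critical value z_{0.05} = 1.645.
Power = Φ(δ − 1.645) + Φ(−δ − 1.645) = Φ(1.059) + Φ(-4.349) = 0.8553 + 0.0000 = 0.8553.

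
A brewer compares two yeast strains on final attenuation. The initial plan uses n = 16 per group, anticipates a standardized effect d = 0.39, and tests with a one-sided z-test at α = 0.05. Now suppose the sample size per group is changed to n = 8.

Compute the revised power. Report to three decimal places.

With n = 8 per group: δ = d·√(n/2) = 0.39 × √(8/2) = 0.7800. Critical value z_{0.05} = 1.645.
Revised power = P(Z > 1.645 − δ) = Φ(-0.865) = 0.1936.

Power ≈ 0.194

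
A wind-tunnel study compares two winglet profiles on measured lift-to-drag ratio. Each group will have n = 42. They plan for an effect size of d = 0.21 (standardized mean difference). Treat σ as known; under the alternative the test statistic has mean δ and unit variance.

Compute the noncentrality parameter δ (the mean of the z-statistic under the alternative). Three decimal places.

The noncentrality parameter scales effect size by the design's sample-size factor: δ = d·√(n/2) = 0.21 × √(42/2) = 0.9623

δ ≈ 0.962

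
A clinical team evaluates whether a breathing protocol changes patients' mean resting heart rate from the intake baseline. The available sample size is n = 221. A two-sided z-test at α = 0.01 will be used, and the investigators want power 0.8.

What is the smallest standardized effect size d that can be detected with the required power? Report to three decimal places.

d ≈ 0.230

Need Φ(δ − 2.576) = 0.8, so δ = 2.576 + 0.842 = 3.417.
(Lower-tail contribution to power is negligible for δ > 0.)
δ = d·√n ⇒ d = δ/√n = 3.417/√221 = 0.2299.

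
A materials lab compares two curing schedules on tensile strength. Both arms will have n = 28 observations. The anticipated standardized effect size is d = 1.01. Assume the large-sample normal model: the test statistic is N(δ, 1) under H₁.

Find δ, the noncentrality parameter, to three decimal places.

δ ≈ 3.779

The noncentrality parameter scales effect size by the design's sample-size factor: δ = d·√(n/2) = 1.01 × √(28/2) = 3.7791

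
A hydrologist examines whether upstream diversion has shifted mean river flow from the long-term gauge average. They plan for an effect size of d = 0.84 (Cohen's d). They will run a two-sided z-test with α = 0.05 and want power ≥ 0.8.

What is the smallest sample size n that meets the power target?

n = 12

Set Φ(δ − 1.960) = 0.8; then δ − 1.960 = Φ⁻¹(0.8) = 0.842, giving δ = 2.802.
(Ignoring the negligible lower-tail rejection probability gives the usual closed-form inversion.)
δ = d·√n ⇒ n = (δ/d)² = (2.802 / 0.84)² = 11.12.
Rounding up, n = 12.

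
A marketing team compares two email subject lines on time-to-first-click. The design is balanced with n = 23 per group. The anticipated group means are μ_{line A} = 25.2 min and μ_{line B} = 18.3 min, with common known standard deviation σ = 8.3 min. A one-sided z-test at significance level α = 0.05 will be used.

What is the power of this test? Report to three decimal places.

Power ≈ 0.880

Standardized effect: d = |μ_{line A} − μ_{line B}| / σ = |25.2 − 18.3| / 8.3 = 0.8313
Noncentrality parameter: δ = d·√(n/2) = 0.8313 × √(23/2) = 2.8192
Critical value for a one-sided test at α = 0.05: z_α = 1.645.
Power = P(Z > 1.645 − δ) = Φ(1.174) = 0.8799.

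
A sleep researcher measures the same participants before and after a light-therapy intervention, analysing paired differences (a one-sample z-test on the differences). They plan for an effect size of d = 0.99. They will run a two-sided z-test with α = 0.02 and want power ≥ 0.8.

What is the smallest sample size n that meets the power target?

For power 0.8 need Φ(δ − z_{0.01}) = 0.8, so δ = z_{0.01} + z_{0.20} = 2.326 + 0.842 = 3.168.
(The Φ(−δ − z_{α/2}) term is vanishingly small for δ > 0 and is dropped in the standard sample-size formula.)
δ = d·√n ⇒ n = (δ/d)² = (3.168 / 0.99)² = 10.24.
Rounding up, n = 11.

n = 11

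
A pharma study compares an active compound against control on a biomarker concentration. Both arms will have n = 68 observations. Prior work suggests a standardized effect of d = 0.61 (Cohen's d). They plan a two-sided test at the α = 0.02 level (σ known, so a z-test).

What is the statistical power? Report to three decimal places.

Noncentrality parameter: δ = d·√(n/2) = 0.61 × √(68/2) = 3.5569
Two-sided α = 0.02 → critical value z_{0.01} = 2.326.
Power = Φ(δ − 2.326) + Φ(−δ − 2.326) = Φ(1.231) + Φ(-5.883) = 0.8908 + 0.0000 = 0.8908.

Power ≈ 0.891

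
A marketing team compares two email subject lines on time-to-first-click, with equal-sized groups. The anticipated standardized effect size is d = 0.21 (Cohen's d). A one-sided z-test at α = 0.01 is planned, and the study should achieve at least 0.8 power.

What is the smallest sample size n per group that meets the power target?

n = 456 per group

For power 0.8 need Φ(δ − z_{0.01}) = 0.8, so δ = z_{0.01} + z_{0.20} = 2.326 + 0.842 = 3.168.
δ = d·√(n/2) ⇒ n = 2(δ/d)² = 2 × (3.168 / 0.21)² = 455.15.
Rounding up, n = 456 per group.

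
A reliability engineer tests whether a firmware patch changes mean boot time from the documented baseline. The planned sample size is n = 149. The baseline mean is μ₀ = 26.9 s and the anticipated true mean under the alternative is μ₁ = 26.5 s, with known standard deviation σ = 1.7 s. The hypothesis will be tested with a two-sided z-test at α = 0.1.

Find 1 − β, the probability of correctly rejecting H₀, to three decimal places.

Power ≈ 0.890

Standardized effect: d = |μ₁ − μ₀| / σ = |26.5 − 26.9| / 1.7 = 0.2353
Noncentrality parameter: δ = d·√n = 0.2353 × √149 = 2.8721
Two-sided α = 0.1 → critical value z_{0.05} = 1.645.
Power = Φ(δ − 1.645) + Φ(−δ − 1.645) = Φ(1.227) + Φ(-4.517) = 0.8901 + 0.0000 = 0.8901.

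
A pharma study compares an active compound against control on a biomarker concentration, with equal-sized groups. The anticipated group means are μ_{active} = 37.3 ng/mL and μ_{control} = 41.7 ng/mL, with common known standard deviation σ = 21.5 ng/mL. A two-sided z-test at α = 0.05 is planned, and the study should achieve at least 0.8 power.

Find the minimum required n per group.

Standardized effect: d = |μ_{active} − μ_{control}| / σ = |37.3 − 41.7| / 21.5 = 0.2047
For power 0.8 need Φ(δ − z_{0.025}) = 0.8, so δ = z_{0.025} + z_{0.20} = 1.960 + 0.842 = 2.802.
(The Φ(−δ − z_{α/2}) term is vanishingly small for δ > 0 and is dropped in the standard sample-size formula.)
δ = d·√(n/2) ⇒ n = 2(δ/d)² = 2 × (2.802 / 0.2047)² = 374.81.
Rounding up, n = 375 per group.

n = 375 per group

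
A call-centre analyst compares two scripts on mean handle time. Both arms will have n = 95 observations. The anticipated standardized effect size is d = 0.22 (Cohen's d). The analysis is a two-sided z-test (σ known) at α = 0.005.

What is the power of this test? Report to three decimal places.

Noncentrality parameter: δ = d·√(n/2) = 0.22 × √(95/2) = 1.5162
Critical value for a two-sided test at α = 0.005: z_{α/2} = 2.807.
Power = Φ(δ − 2.807) + Φ(−δ − 2.807) = Φ(-1.291) + Φ(-4.323) = 0.0984 + 0.0000 = 0.0984.

Power ≈ 0.098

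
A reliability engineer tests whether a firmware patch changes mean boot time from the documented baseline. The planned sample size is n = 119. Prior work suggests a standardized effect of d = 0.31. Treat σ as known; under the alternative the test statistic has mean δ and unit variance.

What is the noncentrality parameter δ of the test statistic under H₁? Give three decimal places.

The noncentrality parameter scales effect size by the design's sample-size factor: δ = d·√n = 0.31 × √119 = 3.3817

δ ≈ 3.382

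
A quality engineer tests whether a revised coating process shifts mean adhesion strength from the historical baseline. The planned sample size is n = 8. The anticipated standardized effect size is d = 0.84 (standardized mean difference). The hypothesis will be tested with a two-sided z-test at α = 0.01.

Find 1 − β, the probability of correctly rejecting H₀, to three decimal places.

Noncentrality parameter: δ = d·√n = 0.84 × √8 = 2.3759
Two-sided α = 0.01 → critical value z_{0.005} = 2.576.
Power = Φ(δ − 2.576) + Φ(−δ − 2.576) = Φ(-0.200) + Φ(-4.952) = 0.4208 + 0.0000 = 0.4208.

Power ≈ 0.421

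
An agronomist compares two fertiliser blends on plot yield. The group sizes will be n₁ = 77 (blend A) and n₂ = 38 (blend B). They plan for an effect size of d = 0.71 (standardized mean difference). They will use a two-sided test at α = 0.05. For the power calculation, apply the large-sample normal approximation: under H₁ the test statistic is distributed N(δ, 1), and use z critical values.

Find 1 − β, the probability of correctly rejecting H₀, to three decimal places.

Noncentrality parameter: δ = d / √(1/n₁ + 1/n₂) = 0.71 / √(1/77 + 1/38) = 3.5813
Critical value for a two-sided test at α = 0.05: z_{α/2} = 1.960.
Power = Φ(δ − 1.960) + Φ(−δ − 1.960) = Φ(1.621) + Φ(-5.541) = 0.9475 + 0.0000 = 0.9475.

Power ≈ 0.948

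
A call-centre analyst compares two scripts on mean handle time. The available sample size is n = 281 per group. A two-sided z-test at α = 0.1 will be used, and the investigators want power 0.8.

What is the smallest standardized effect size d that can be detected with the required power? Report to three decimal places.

d ≈ 0.210

Required noncentrality: δ = z_{0.05} + z_{0.20} = 1.645 + 0.842 = 2.486.
(The second rejection-region term Φ(−δ − z_{α/2}) is negligible and dropped.)
δ = d·√(n/2) ⇒ d = δ/√(n/2) = 2.486/√(281/2) = 0.2098.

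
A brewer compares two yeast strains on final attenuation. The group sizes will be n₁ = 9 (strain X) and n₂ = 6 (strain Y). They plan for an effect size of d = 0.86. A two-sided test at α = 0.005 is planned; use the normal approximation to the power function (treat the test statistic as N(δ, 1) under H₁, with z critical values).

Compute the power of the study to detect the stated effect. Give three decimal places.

Noncentrality parameter: δ = d / √(1/n₁ + 1/n₂) = 0.86 / √(1/9 + 1/6) = 1.6317
Two-sided α = 0.005 → critical value z_{0.0025} = 2.807.
Power = Φ(δ − 2.807) + Φ(−δ − 2.807) = Φ(-1.175) + Φ(-4.439) = 0.1199 + 0.0000 = 0.1199.

Power ≈ 0.120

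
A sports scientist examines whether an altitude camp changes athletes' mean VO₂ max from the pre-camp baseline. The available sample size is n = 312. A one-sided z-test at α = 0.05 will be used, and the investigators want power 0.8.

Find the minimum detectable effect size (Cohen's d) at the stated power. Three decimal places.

d ≈ 0.141

Required noncentrality: δ = z_{0.05} + z_{0.20} = 1.645 + 0.842 = 2.486.
δ = d·√n ⇒ d = δ/√n = 2.486/√312 = 0.1408.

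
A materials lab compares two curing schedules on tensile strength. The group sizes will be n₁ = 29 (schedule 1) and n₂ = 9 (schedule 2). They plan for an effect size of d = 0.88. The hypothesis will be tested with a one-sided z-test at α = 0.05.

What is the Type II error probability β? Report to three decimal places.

Noncentrality parameter: δ = d / √(1/n₁ + 1/n₂) = 0.88 / √(1/29 + 1/9) = 2.3063
One-sided α = 0.05 → critical value z_{0.05} = 1.645.
Power = Φ(δ − 1.645) = Φ(0.661) = 0.7458.
Type II error: β = 1 − power = 1 − 0.7458 = 0.2542.

β ≈ 0.254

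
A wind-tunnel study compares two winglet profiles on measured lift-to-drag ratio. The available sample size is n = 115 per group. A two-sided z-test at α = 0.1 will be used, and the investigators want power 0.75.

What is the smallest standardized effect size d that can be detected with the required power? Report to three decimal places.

Required noncentrality: δ = z_{0.05} + z_{0.25} = 1.645 + 0.674 = 2.319.
(The second rejection-region term Φ(−δ − z_{α/2}) is negligible and dropped.)
δ = d·√(n/2) ⇒ d = δ/√(n/2) = 2.319/√(115/2) = 0.3059.

d ≈ 0.306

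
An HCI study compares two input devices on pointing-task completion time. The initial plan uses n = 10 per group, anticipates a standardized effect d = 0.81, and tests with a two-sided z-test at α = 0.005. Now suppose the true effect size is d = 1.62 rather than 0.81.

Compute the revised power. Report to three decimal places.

Power ≈ 0.793

With d = 1.62: δ = d·√(n/2) = 1.62 × √(10/2) = 3.6224. Critical value z_{0.0025} = 2.807.
Revised power = Φ(δ − 2.807) + Φ(−δ − 2.807) = Φ(0.815) + Φ(-6.429) = 0.7926 + 0.0000 = 0.7926.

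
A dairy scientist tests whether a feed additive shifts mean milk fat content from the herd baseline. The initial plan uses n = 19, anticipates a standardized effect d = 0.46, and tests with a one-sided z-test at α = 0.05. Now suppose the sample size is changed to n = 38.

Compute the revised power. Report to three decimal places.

With n = 38: δ = d·√n = 0.46 × √38 = 2.8356. Critical value z_{0.05} = 1.645.
Revised power = P(Z > 1.645 − δ) = Φ(1.191) = 0.8831.

Power ≈ 0.883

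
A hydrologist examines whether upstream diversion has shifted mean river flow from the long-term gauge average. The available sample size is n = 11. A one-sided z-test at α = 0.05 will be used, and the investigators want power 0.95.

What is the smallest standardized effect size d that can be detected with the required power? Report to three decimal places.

Need Φ(δ − 1.645) = 0.95, so δ = 1.645 + 1.645 = 3.290.
δ = d·√n ⇒ d = δ/√n = 3.290/√11 = 0.9919.

d ≈ 0.992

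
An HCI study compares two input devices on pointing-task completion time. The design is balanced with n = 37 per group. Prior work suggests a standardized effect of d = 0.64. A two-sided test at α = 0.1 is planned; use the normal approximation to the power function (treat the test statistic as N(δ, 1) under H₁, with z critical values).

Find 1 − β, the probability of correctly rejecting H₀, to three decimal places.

Power ≈ 0.866

Noncentrality parameter: δ = d·√(n/2) = 0.64 × √(37/2) = 2.7527
Critical value for a two-sided test at α = 0.1: z_{α/2} = 1.645.
Power = Φ(δ − 1.645) + Φ(−δ − 1.645) = Φ(1.108) + Φ(-4.398) = 0.8660 + 0.0000 = 0.8661.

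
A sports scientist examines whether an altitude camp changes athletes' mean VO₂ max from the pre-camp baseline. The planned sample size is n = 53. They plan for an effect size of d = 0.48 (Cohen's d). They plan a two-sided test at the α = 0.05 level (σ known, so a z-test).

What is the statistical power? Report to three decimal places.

Noncentrality parameter: λ = d·√n = 0.48 × √53 = 3.4945
Two-sided α = 0.05 → critical value z_{0.025} = 1.960.
Power = Φ(λ − 1.960) + Φ(−λ − 1.960) = Φ(1.534) + Φ(-5.454) = 0.9375 + 0.0000 = 0.9375.

Power ≈ 0.938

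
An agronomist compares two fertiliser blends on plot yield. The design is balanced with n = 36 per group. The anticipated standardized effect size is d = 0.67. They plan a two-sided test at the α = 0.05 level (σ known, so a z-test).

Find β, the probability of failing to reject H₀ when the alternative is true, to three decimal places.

Noncentrality parameter: δ = d·√(n/2) = 0.67 × √(36/2) = 2.8426
Two-sided α = 0.05 → critical value z_{0.025} = 1.960.
Power = Φ(δ − 1.960) + Φ(−δ − 1.960) = Φ(0.883) + Φ(-4.803) = 0.8113 + 0.0000 = 0.8113.
Type II error: β = 1 − power = 1 − 0.8113 = 0.1887.

β ≈ 0.189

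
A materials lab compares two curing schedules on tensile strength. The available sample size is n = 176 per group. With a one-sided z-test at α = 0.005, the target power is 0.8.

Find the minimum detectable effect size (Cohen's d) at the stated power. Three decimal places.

d ≈ 0.364

Required noncentrality: δ = z_{0.005} + z_{0.20} = 2.576 + 0.842 = 3.417.
δ = d·√(n/2) ⇒ d = δ/√(n/2) = 3.417/√(176/2) = 0.3643.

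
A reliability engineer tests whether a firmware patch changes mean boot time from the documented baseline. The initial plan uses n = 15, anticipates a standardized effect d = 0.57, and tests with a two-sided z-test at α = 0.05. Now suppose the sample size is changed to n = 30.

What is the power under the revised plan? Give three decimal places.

Power ≈ 0.877

With n = 30: δ = d·√n = 0.57 × √30 = 3.1220. Critical value z_{0.025} = 1.960.
Revised power = Φ(δ − 1.960) + Φ(−δ − 1.960) = Φ(1.162) + Φ(-5.082) = 0.8774 + 0.0000 = 0.8774.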